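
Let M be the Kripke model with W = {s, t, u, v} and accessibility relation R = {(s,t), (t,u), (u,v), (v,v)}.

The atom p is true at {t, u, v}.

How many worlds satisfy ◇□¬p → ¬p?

4

s: ◇□¬p is F, ¬p is T. ✓
t: ◇□¬p is F, ¬p is F. ✓
u: ◇□¬p is F, ¬p is F. ✓
v: ◇□¬p is F, ¬p is F. ✓
Satisfying worlds: {s, t, u, v}.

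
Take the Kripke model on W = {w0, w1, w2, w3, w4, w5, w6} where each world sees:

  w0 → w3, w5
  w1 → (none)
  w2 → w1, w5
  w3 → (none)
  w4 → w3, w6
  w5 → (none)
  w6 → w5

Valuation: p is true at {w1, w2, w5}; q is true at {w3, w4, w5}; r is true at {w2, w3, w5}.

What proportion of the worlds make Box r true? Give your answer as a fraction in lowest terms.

w0: successors {w3, w5}; r there: w3:T, w5:T. ✓
w1: no successors, so Box r holds vacuously. ✓
w2: successors {w1, w5}; r there: w1:F, w5:T. ✗
w3: no successors, so Box r holds vacuously. ✓
w4: successors {w3, w6}; r there: w3:T, w6:F. ✗
w5: no successors, so Box r holds vacuously. ✓
w6: successors {w5}; r there: w5:T. ✓
That's 5 of 7 worlds, so 5/7.

5/7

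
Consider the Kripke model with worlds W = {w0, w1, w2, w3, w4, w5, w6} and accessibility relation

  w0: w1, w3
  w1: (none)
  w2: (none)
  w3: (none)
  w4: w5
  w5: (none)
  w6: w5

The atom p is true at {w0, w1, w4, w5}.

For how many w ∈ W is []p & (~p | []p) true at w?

6

w0: []p is F, ~p | []p is F. ✗
w1: []p is T, ~p | []p is T. ✓
w2: []p is T, ~p | []p is T. ✓
w3: []p is T, ~p | []p is T. ✓
w4: []p is T, ~p | []p is T. ✓
w5: []p is T, ~p | []p is T. ✓
w6: []p is T, ~p | []p is T. ✓
Satisfying worlds: {w1, w2, w3, w4, w5, w6}.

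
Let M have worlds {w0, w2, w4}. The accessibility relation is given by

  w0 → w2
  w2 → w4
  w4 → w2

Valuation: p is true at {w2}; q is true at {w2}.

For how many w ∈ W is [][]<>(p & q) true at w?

2

w0: successors {w2}; []<>(p & q) there: w2:T. ✓
w2: successors {w4}; []<>(p & q) there: w4:F. ✗
w4: successors {w2}; []<>(p & q) there: w2:T. ✓
Satisfying worlds: {w0, w4}.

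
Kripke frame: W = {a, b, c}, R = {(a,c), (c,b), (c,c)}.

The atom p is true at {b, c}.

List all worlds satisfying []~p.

a: successors {c}; ~p there: c:F. ✗
b: no successors, so []~p holds vacuously. ✓
c: successors {b, c}; ~p there: b:F, c:F. ✗

{b}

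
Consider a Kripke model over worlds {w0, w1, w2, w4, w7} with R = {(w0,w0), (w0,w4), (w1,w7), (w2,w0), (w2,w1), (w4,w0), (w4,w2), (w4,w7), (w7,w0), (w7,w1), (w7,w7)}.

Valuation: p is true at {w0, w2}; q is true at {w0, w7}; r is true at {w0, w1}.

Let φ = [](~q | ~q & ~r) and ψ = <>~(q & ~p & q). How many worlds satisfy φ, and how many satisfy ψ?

0 and 4

For [](~q | ~q & ~r):
w0: successors {w0, w4}; ~q | ~q & ~r there: w0:F, w4:T. ✗
w1: successors {w7}; ~q | ~q & ~r there: w7:F. ✗
w2: successors {w0, w1}; ~q | ~q & ~r there: w0:F, w1:T. ✗
w4: successors {w0, w2, w7}; ~q | ~q & ~r there: w0:F, w2:T, w7:F. ✗
w7: successors {w0, w1, w7}; ~q | ~q & ~r there: w0:F, w1:T, w7:F. ✗
— 0 worlds.
For <>~(q & ~p & q):
w0: successors {w0, w4}; ~(q & ~p & q) there: w0:T, w4:T. ✓
w1: successors {w7}; ~(q & ~p & q) there: w7:F. ✗
w2: successors {w0, w1}; ~(q & ~p & q) there: w0:T, w1:T. ✓
w4: successors {w0, w2, w7}; ~(q & ~p & q) there: w0:T, w2:T, w7:F. ✓
w7: successors {w0, w1, w7}; ~(q & ~p & q) there: w0:T, w1:T, w7:F. ✓
— 4 worlds.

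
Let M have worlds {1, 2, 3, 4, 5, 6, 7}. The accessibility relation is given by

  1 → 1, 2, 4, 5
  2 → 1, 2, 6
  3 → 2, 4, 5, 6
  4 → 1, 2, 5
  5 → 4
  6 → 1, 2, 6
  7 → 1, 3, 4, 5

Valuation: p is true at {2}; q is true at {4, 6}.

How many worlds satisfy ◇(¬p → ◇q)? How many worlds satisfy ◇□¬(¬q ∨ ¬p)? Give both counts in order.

6 and 0

For ◇(¬p → ◇q):
1: successors {1, 2, 4, 5}; ¬p → ◇q there: 1:T, 2:T, 4:F, 5:T. ✓
2: successors {1, 2, 6}; ¬p → ◇q there: 1:T, 2:T, 6:T. ✓
3: successors {2, 4, 5, 6}; ¬p → ◇q there: 2:T, 4:F, 5:T, 6:T. ✓
4: successors {1, 2, 5}; ¬p → ◇q there: 1:T, 2:T, 5:T. ✓
5: successors {4}; ¬p → ◇q there: 4:F. ✗
6: successors {1, 2, 6}; ¬p → ◇q there: 1:T, 2:T, 6:T. ✓
7: successors {1, 3, 4, 5}; ¬p → ◇q there: 1:T, 3:T, 4:F, 5:T. ✓
— 6 worlds.
For ◇□¬(¬q ∨ ¬p):
1: successors {1, 2, 4, 5}; □¬(¬q ∨ ¬p) there: 1:F, 2:F, 4:F, 5:F. ✗
2: successors {1, 2, 6}; □¬(¬q ∨ ¬p) there: 1:F, 2:F, 6:F. ✗
3: successors {2, 4, 5, 6}; □¬(¬q ∨ ¬p) there: 2:F, 4:F, 5:F, 6:F. ✗
4: successors {1, 2, 5}; □¬(¬q ∨ ¬p) there: 1:F, 2:F, 5:F. ✗
5: successors {4}; □¬(¬q ∨ ¬p) there: 4:F. ✗
6: successors {1, 2, 6}; □¬(¬q ∨ ¬p) there: 1:F, 2:F, 6:F. ✗
7: successors {1, 3, 4, 5}; □¬(¬q ∨ ¬p) there: 1:F, 3:F, 4:F, 5:F. ✗
— 0 worlds.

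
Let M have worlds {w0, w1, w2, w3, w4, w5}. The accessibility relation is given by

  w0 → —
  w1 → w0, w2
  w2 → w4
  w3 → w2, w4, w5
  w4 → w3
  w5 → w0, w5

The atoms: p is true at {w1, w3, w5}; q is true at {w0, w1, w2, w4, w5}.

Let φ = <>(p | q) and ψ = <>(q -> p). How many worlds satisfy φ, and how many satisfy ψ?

5 and 3

For <>(p | q):
w0: no successors, so <>(p | q) fails. ✗
w1: successors {w0, w2}; p | q there: w0:T, w2:T. ✓
w2: successors {w4}; p | q there: w4:T. ✓
w3: successors {w2, w4, w5}; p | q there: w2:T, w4:T, w5:T. ✓
w4: successors {w3}; p | q there: w3:T. ✓
w5: successors {w0, w5}; p | q there: w0:T, w5:T. ✓
— 5 worlds.
For <>(q -> p):
w0: no successors, so <>(q -> p) fails. ✗
w1: successors {w0, w2}; q -> p there: w0:F, w2:F. ✗
w2: successors {w4}; q -> p there: w4:F. ✗
w3: successors {w2, w4, w5}; q -> p there: w2:F, w4:F, w5:T. ✓
w4: successors {w3}; q -> p there: w3:T. ✓
w5: successors {w0, w5}; q -> p there: w0:F, w5:T. ✓
— 3 worlds.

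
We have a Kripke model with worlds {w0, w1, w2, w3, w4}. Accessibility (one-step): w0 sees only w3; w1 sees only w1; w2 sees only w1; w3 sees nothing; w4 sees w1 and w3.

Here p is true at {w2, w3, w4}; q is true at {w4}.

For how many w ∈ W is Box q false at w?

4

w0: successors {w3}; q there: w3:F. ✗
w1: successors {w1}; q there: w1:F. ✗
w2: successors {w1}; q there: w1:F. ✗
w3: no successors, so Box q holds vacuously. ✓
w4: successors {w1, w3}; q there: w1:F, w3:F. ✗
Satisfying worlds: {w3}.
So Box q fails at the other 4 worlds.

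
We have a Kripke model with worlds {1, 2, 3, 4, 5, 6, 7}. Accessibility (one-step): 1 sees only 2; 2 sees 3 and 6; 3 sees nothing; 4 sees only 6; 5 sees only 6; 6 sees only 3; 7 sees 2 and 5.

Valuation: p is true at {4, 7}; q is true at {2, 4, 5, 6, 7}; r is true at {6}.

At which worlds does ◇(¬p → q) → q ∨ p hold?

1: ◇(¬p → q) is T, q ∨ p is F. ✗
2: ◇(¬p → q) is T, q ∨ p is T. ✓
3: ◇(¬p → q) is F, q ∨ p is F. ✓
4: ◇(¬p → q) is T, q ∨ p is T. ✓
5: ◇(¬p → q) is T, q ∨ p is T. ✓
6: ◇(¬p → q) is F, q ∨ p is T. ✓
7: ◇(¬p → q) is T, q ∨ p is T. ✓

{2, 3, 4, 5, 6, 7}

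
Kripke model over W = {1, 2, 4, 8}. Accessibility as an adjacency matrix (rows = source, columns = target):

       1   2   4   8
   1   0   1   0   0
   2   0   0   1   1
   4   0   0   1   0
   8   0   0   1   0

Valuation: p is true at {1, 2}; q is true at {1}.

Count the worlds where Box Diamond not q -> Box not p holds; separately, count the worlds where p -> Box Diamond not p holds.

For Box Diamond not q -> Box not p:
1: Box Diamond not q is T, Box not p is F. ✗
2: Box Diamond not q is T, Box not p is T. ✓
4: Box Diamond not q is T, Box not p is T. ✓
8: Box Diamond not q is T, Box not p is T. ✓
— 3 worlds.
For p -> Box Diamond not p:
1: p is T, Box Diamond not p is T. ✓
2: p is T, Box Diamond not p is T. ✓
4: p is F, Box Diamond not p is T. ✓
8: p is F, Box Diamond not p is T. ✓
— 4 worlds.

3 and 4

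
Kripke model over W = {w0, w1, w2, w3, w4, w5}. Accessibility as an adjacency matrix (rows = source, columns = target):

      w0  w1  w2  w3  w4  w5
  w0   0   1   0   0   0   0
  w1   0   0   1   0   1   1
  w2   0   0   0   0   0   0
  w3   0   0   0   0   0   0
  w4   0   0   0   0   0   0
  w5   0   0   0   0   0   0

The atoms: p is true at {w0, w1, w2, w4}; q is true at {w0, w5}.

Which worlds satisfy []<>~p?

w0: successors {w1}; <>~p there: w1:T. ✓
w1: successors {w2, w4, w5}; <>~p there: w2:F, w4:F, w5:F. ✗
w2: no successors, so []<>~p holds vacuously. ✓
w3: no successors, so []<>~p holds vacuously. ✓
w4: no successors, so []<>~p holds vacuously. ✓
w5: no successors, so []<>~p holds vacuously. ✓

{w0, w2, w3, w4, w5}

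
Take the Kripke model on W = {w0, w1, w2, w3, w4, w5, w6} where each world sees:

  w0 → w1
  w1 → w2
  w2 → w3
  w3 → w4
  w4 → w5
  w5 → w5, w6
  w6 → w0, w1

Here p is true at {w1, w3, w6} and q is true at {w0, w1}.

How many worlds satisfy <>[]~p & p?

2

w0: <>[]~p is T, p is F. ✗
w1: <>[]~p is F, p is T. ✗
w2: <>[]~p is T, p is F. ✗
w3: <>[]~p is T, p is T. ✓
w4: <>[]~p is F, p is F. ✗
w5: <>[]~p is F, p is F. ✗
w6: <>[]~p is T, p is T. ✓
Satisfying worlds: {w3, w6}.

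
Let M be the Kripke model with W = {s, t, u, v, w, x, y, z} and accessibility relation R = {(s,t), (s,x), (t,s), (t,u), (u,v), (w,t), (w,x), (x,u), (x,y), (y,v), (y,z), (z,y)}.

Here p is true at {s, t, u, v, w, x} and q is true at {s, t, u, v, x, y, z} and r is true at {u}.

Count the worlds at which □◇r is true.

3

s: successors {t, x}; ◇r there: t:T, x:T. ✓
t: successors {s, u}; ◇r there: s:F, u:F. ✗
u: successors {v}; ◇r there: v:F. ✗
v: no successors, so □◇r holds vacuously. ✓
w: successors {t, x}; ◇r there: t:T, x:T. ✓
x: successors {u, y}; ◇r there: u:F, y:F. ✗
y: successors {v, z}; ◇r there: v:F, z:F. ✗
z: successors {y}; ◇r there: y:F. ✗
Satisfying worlds: {s, v, w}.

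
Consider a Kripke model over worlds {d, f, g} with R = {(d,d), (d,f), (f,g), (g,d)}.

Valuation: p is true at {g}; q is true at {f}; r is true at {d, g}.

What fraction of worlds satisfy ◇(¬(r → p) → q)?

d: successors {d, f}; ¬(r → p) → q there: d:F, f:T. ✓
f: successors {g}; ¬(r → p) → q there: g:T. ✓
g: successors {d}; ¬(r → p) → q there: d:F. ✗
That's 2 of 3 worlds, so 2/3.

2/3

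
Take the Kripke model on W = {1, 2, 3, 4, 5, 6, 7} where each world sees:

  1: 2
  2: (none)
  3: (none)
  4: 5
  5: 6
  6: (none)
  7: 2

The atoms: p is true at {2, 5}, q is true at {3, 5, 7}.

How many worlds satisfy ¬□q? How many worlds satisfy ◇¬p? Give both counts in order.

3 and 1

For ¬□q:
1: □q is F. ✓
2: □q is T. ✗
3: □q is T. ✗
4: □q is T. ✗
5: □q is F. ✓
6: □q is T. ✗
7: □q is F. ✓
— 3 worlds.
For ◇¬p:
1: successors {2}; ¬p there: 2:F. ✗
2: no successors, so ◇¬p fails. ✗
3: no successors, so ◇¬p fails. ✗
4: successors {5}; ¬p there: 5:F. ✗
5: successors {6}; ¬p there: 6:T. ✓
6: no successors, so ◇¬p fails. ✗
7: successors {2}; ¬p there: 2:F. ✗
— 1 world.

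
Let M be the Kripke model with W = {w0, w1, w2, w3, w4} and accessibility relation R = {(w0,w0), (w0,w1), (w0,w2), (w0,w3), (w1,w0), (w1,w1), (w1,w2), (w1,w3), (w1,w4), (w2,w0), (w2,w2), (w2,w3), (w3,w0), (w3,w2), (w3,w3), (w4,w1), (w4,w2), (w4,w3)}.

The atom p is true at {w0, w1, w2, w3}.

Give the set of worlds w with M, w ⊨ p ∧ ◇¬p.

{w1}

w0: p is T, ◇¬p is F. ✗
w1: p is T, ◇¬p is T. ✓
w2: p is T, ◇¬p is F. ✗
w3: p is T, ◇¬p is F. ✗
w4: p is F, ◇¬p is F. ✗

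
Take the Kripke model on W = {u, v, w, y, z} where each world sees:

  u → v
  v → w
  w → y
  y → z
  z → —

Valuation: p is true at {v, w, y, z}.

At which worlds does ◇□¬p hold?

u: successors {v}; □¬p there: v:F. ✗
v: successors {w}; □¬p there: w:F. ✗
w: successors {y}; □¬p there: y:F. ✗
y: successors {z}; □¬p there: z:T. ✓
z: no successors, so ◇□¬p fails. ✗

{y}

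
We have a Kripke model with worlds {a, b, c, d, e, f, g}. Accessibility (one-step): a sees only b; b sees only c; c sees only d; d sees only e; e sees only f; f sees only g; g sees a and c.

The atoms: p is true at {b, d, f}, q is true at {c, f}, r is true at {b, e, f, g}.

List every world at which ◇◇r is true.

{c, d, e, g}

a: successors {b}; ◇r there: b:F. ✗
b: successors {c}; ◇r there: c:F. ✗
c: successors {d}; ◇r there: d:T. ✓
d: successors {e}; ◇r there: e:T. ✓
e: successors {f}; ◇r there: f:T. ✓
f: successors {g}; ◇r there: g:F. ✗
g: successors {a, c}; ◇r there: a:T, c:F. ✓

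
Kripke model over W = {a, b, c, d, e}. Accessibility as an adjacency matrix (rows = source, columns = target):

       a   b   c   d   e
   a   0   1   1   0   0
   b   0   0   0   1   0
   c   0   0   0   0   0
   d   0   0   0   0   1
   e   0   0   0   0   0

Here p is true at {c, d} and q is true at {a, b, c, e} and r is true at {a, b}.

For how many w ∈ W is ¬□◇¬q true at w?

3

a: □◇¬q is F. ✓
b: □◇¬q is F. ✓
c: □◇¬q is T. ✗
d: □◇¬q is F. ✓
e: □◇¬q is T. ✗
Satisfying worlds: {a, b, d}.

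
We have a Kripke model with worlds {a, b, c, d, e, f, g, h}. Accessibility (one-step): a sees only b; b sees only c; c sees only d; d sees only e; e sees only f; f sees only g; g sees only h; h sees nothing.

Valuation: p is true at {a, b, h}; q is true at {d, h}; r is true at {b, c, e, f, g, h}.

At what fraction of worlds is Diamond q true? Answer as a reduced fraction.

1/4

a: successors {b}; q there: b:F. ✗
b: successors {c}; q there: c:F. ✗
c: successors {d}; q there: d:T. ✓
d: successors {e}; q there: e:F. ✗
e: successors {f}; q there: f:F. ✗
f: successors {g}; q there: g:F. ✗
g: successors {h}; q there: h:T. ✓
h: no successors, so Diamond q fails. ✗
That's 2 of 8 worlds, so 2/8 = 1/4.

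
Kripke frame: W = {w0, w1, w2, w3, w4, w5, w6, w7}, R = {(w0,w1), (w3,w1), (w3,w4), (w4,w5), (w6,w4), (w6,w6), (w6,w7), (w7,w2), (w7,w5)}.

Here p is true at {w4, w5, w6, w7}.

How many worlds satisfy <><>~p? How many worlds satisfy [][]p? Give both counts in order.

1 and 7

For <><>~p:
w0: successors {w1}; <>~p there: w1:F. ✗
w1: no successors, so <><>~p fails. ✗
w2: no successors, so <><>~p fails. ✗
w3: successors {w1, w4}; <>~p there: w1:F, w4:F. ✗
w4: successors {w5}; <>~p there: w5:F. ✗
w5: no successors, so <><>~p fails. ✗
w6: successors {w4, w6, w7}; <>~p there: w4:F, w6:F, w7:T. ✓
w7: successors {w2, w5}; <>~p there: w2:F, w5:F. ✗
— 1 world.
For [][]p:
w0: successors {w1}; []p there: w1:T. ✓
w1: no successors, so [][]p holds vacuously. ✓
w2: no successors, so [][]p holds vacuously. ✓
w3: successors {w1, w4}; []p there: w1:T, w4:T. ✓
w4: successors {w5}; []p there: w5:T. ✓
w5: no successors, so [][]p holds vacuously. ✓
w6: successors {w4, w6, w7}; []p there: w4:T, w6:T, w7:F. ✗
w7: successors {w2, w5}; []p there: w2:T, w5:T. ✓
— 7 worlds.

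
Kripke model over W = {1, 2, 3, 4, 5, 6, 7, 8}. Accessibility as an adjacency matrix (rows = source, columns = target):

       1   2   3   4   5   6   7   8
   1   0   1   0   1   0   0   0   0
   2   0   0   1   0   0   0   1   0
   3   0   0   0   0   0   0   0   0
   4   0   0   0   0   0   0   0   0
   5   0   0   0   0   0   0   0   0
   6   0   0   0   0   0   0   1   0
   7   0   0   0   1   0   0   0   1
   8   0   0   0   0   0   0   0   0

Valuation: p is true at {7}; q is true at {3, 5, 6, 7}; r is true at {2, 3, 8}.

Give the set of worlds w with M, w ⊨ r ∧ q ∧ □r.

1: r ∧ q is F, □r is F. ✗
2: r ∧ q is F, □r is F. ✗
3: r ∧ q is T, □r is T. ✓
4: r ∧ q is F, □r is T. ✗
5: r ∧ q is F, □r is T. ✗
6: r ∧ q is F, □r is F. ✗
7: r ∧ q is F, □r is F. ✗
8: r ∧ q is F, □r is T. ✗

{3}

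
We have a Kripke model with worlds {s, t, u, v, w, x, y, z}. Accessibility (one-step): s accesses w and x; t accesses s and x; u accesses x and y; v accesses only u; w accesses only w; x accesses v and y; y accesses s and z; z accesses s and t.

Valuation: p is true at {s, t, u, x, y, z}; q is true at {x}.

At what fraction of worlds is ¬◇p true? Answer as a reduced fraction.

1/8

s: ◇p is T. ✗
t: ◇p is T. ✗
u: ◇p is T. ✗
v: ◇p is T. ✗
w: ◇p is F. ✓
x: ◇p is T. ✗
y: ◇p is T. ✗
z: ◇p is T. ✗
That's 1 of 8 worlds, so 1/8.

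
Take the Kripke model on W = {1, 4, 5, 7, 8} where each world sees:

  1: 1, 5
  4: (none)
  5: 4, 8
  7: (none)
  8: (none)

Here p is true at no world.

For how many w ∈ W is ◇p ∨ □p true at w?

3

1: ◇p is F, □p is F. ✗
4: ◇p is F, □p is T. ✓
5: ◇p is F, □p is F. ✗
7: ◇p is F, □p is T. ✓
8: ◇p is F, □p is T. ✓
Satisfying worlds: {4, 7, 8}.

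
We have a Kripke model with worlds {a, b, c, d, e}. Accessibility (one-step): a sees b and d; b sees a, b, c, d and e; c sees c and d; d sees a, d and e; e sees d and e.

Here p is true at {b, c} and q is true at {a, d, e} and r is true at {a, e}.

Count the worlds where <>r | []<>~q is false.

2

a: <>r is F, []<>~q is F. ✗
b: <>r is T, []<>~q is F. ✓
c: <>r is F, []<>~q is F. ✗
d: <>r is T, []<>~q is F. ✓
e: <>r is T, []<>~q is F. ✓
Satisfying worlds: {b, d, e}.
So <>r | []<>~q fails at the other 2 worlds.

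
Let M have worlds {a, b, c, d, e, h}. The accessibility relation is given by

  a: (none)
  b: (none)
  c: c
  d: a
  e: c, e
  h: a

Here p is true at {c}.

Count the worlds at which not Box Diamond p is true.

a: Box Diamond p is T. ✗
b: Box Diamond p is T. ✗
c: Box Diamond p is T. ✗
d: Box Diamond p is F. ✓
e: Box Diamond p is T. ✗
h: Box Diamond p is F. ✓
Satisfying worlds: {d, h}.

2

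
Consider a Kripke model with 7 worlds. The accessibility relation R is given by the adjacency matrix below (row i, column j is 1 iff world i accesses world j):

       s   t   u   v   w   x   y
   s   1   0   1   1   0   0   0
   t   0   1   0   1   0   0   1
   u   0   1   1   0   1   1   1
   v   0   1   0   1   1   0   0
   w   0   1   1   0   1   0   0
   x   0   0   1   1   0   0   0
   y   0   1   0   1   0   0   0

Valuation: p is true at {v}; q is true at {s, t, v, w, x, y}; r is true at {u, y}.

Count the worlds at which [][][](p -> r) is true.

s: successors {s, u, v}; [][](p -> r) there: s:F, u:F, v:F. ✗
t: successors {t, v, y}; [][](p -> r) there: t:F, v:F, y:F. ✗
u: successors {t, u, w, x, y}; [][](p -> r) there: t:F, u:F, w:F, x:F, y:F. ✗
v: successors {t, v, w}; [][](p -> r) there: t:F, v:F, w:F. ✗
w: successors {t, u, w}; [][](p -> r) there: t:F, u:F, w:F. ✗
x: successors {u, v}; [][](p -> r) there: u:F, v:F. ✗
y: successors {t, v}; [][](p -> r) there: t:F, v:F. ✗
Satisfying worlds: ∅.

0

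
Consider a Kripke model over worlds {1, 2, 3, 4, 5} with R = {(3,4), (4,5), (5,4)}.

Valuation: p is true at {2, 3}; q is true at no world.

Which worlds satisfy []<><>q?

1: no successors, so []<><>q holds vacuously. ✓
2: no successors, so []<><>q holds vacuously. ✓
3: successors {4}; <><>q there: 4:F. ✗
4: successors {5}; <><>q there: 5:F. ✗
5: successors {4}; <><>q there: 4:F. ✗

{1, 2}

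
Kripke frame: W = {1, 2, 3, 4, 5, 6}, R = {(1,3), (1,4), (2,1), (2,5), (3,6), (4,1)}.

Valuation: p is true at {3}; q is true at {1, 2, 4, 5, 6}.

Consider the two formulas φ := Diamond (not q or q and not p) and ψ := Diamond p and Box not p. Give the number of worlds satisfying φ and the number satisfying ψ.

For Diamond (not q or q and not p):
1: successors {3, 4}; not q or q and not p there: 3:T, 4:T. ✓
2: successors {1, 5}; not q or q and not p there: 1:T, 5:T. ✓
3: successors {6}; not q or q and not p there: 6:T. ✓
4: successors {1}; not q or q and not p there: 1:T. ✓
5: no successors, so Diamond (not q or q and not p) fails. ✗
6: no successors, so Diamond (not q or q and not p) fails. ✗
— 4 worlds.
For Diamond p and Box not p:
1: Diamond p is T, Box not p is F. ✗
2: Diamond p is F, Box not p is T. ✗
3: Diamond p is F, Box not p is T. ✗
4: Diamond p is F, Box not p is T. ✗
5: Diamond p is F, Box not p is T. ✗
6: Diamond p is F, Box not p is T. ✗
— 0 worlds.

4 and 0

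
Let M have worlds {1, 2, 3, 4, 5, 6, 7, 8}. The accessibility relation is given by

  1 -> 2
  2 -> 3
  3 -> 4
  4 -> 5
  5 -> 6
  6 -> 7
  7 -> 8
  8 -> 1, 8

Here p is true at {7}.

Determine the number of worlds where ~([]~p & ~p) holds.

2

1: []~p & ~p is T. ✗
2: []~p & ~p is T. ✗
3: []~p & ~p is T. ✗
4: []~p & ~p is T. ✗
5: []~p & ~p is T. ✗
6: []~p & ~p is F. ✓
7: []~p & ~p is F. ✓
8: []~p & ~p is T. ✗
Satisfying worlds: {6, 7}.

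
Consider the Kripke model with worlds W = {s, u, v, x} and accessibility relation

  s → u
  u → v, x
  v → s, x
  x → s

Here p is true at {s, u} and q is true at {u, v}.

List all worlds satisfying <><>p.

{u, v, x}

s: successors {u}; <>p there: u:F. ✗
u: successors {v, x}; <>p there: v:T, x:T. ✓
v: successors {s, x}; <>p there: s:T, x:T. ✓
x: successors {s}; <>p there: s:T. ✓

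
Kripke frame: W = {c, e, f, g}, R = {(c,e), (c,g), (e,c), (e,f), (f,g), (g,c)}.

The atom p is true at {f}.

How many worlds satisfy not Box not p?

c: Box not p is T. ✗
e: Box not p is F. ✓
f: Box not p is T. ✗
g: Box not p is T. ✗
Satisfying worlds: {e}.

1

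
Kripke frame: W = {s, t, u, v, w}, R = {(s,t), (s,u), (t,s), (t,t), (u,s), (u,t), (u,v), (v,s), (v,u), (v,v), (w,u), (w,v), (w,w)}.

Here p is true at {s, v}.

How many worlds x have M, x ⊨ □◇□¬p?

s: successors {t, u}; ◇□¬p there: t:T, u:T. ✓
t: successors {s, t}; ◇□¬p there: s:F, t:T. ✗
u: successors {s, t, v}; ◇□¬p there: s:F, t:T, v:T. ✗
v: successors {s, u, v}; ◇□¬p there: s:F, u:T, v:T. ✗
w: successors {u, v, w}; ◇□¬p there: u:T, v:T, w:F. ✗
Satisfying worlds: {s}.

1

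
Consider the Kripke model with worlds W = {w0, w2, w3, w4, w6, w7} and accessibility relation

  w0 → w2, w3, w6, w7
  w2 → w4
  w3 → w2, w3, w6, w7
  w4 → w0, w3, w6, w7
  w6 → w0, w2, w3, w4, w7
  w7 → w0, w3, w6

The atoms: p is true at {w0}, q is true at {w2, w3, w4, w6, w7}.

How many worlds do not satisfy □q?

3

w0: successors {w2, w3, w6, w7}; q there: w2:T, w3:T, w6:T, w7:T. ✓
w2: successors {w4}; q there: w4:T. ✓
w3: successors {w2, w3, w6, w7}; q there: w2:T, w3:T, w6:T, w7:T. ✓
w4: successors {w0, w3, w6, w7}; q there: w0:F, w3:T, w6:T, w7:T. ✗
w6: successors {w0, w2, w3, w4, w7}; q there: w0:F, w2:T, w3:T, w4:T, w7:T. ✗
w7: successors {w0, w3, w6}; q there: w0:F, w3:T, w6:T. ✗
Satisfying worlds: {w0, w2, w3}.
So □q fails at the other 3 worlds.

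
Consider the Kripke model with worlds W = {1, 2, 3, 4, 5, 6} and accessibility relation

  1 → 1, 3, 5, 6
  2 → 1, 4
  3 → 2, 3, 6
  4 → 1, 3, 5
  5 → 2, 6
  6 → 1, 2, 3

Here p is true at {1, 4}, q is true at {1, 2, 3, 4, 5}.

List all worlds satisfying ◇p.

1: successors {1, 3, 5, 6}; p there: 1:T, 3:F, 5:F, 6:F. ✓
2: successors {1, 4}; p there: 1:T, 4:T. ✓
3: successors {2, 3, 6}; p there: 2:F, 3:F, 6:F. ✗
4: successors {1, 3, 5}; p there: 1:T, 3:F, 5:F. ✓
5: successors {2, 6}; p there: 2:F, 6:F. ✗
6: successors {1, 2, 3}; p there: 1:T, 2:F, 3:F. ✓

{1, 2, 4, 6}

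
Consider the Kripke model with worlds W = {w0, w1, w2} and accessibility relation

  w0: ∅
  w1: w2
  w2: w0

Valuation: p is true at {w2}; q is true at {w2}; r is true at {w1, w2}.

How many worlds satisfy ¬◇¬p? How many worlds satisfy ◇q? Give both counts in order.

2 and 1

For ¬◇¬p:
w0: ◇¬p is F. ✓
w1: ◇¬p is F. ✓
w2: ◇¬p is T. ✗
— 2 worlds.
For ◇q:
w0: no successors, so ◇q fails. ✗
w1: successors {w2}; q there: w2:T. ✓
w2: successors {w0}; q there: w0:F. ✗
— 1 world.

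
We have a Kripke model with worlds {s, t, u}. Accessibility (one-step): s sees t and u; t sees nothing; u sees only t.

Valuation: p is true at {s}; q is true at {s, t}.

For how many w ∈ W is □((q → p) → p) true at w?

s: successors {t, u}; (q → p) → p there: t:T, u:F. ✗
t: no successors, so □((q → p) → p) holds vacuously. ✓
u: successors {t}; (q → p) → p there: t:T. ✓
Satisfying worlds: {t, u}.

2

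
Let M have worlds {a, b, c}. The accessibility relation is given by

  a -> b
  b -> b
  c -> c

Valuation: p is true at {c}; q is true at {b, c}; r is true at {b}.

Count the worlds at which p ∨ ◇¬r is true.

a: p is F, ◇¬r is F. ✗
b: p is F, ◇¬r is F. ✗
c: p is T, ◇¬r is T. ✓
Satisfying worlds: {c}.

1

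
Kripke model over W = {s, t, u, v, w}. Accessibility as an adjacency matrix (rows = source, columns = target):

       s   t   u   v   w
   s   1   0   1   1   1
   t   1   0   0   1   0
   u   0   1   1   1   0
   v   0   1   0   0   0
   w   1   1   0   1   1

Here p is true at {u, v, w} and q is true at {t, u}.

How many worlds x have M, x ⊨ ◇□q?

s: successors {s, u, v, w}; □q there: s:F, u:F, v:T, w:F. ✓
t: successors {s, v}; □q there: s:F, v:T. ✓
u: successors {t, u, v}; □q there: t:F, u:F, v:T. ✓
v: successors {t}; □q there: t:F. ✗
w: successors {s, t, v, w}; □q there: s:F, t:F, v:T, w:F. ✓
Satisfying worlds: {s, t, u, w}.

4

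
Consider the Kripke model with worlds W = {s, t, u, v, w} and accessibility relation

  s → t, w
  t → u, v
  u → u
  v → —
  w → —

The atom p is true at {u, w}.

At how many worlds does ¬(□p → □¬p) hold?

s: □p → □¬p is T. ✗
t: □p → □¬p is T. ✗
u: □p → □¬p is F. ✓
v: □p → □¬p is T. ✗
w: □p → □¬p is T. ✗
Satisfying worlds: {u}.

1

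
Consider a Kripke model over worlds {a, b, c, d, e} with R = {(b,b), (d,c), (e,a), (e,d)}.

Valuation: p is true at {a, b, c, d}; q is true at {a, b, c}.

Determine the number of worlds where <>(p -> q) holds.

3

a: no successors, so <>(p -> q) fails. ✗
b: successors {b}; p -> q there: b:T. ✓
c: no successors, so <>(p -> q) fails. ✗
d: successors {c}; p -> q there: c:T. ✓
e: successors {a, d}; p -> q there: a:T, d:F. ✓
Satisfying worlds: {b, d, e}.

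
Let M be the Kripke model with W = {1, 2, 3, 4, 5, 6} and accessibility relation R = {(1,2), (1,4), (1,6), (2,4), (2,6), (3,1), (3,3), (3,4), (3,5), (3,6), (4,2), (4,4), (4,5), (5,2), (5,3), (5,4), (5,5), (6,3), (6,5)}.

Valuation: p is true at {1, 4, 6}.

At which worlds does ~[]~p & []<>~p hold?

1: ~[]~p is T, []<>~p is F. ✗
2: ~[]~p is T, []<>~p is T. ✓
3: ~[]~p is T, []<>~p is T. ✓
4: ~[]~p is T, []<>~p is F. ✗
5: ~[]~p is T, []<>~p is F. ✗
6: ~[]~p is F, []<>~p is T. ✗

{2, 3}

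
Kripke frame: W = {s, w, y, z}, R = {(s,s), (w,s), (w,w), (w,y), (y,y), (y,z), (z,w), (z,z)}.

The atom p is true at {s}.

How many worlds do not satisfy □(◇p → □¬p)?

s: successors {s}; ◇p → □¬p there: s:F. ✗
w: successors {s, w, y}; ◇p → □¬p there: s:F, w:F, y:T. ✗
y: successors {y, z}; ◇p → □¬p there: y:T, z:T. ✓
z: successors {w, z}; ◇p → □¬p there: w:F, z:T. ✗
Satisfying worlds: {y}.
So □(◇p → □¬p) fails at the other 3 worlds.

3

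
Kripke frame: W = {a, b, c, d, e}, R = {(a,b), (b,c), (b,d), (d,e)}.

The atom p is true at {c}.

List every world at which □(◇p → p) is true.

a: successors {b}; ◇p → p there: b:F. ✗
b: successors {c, d}; ◇p → p there: c:T, d:T. ✓
c: no successors, so □(◇p → p) holds vacuously. ✓
d: successors {e}; ◇p → p there: e:T. ✓
e: no successors, so □(◇p → p) holds vacuously. ✓

{b, c, d, e}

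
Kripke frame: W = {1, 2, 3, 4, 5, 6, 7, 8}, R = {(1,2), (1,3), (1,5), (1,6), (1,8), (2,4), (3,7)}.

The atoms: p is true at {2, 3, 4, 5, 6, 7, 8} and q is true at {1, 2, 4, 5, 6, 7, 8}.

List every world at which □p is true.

1: successors {2, 3, 5, 6, 8}; p there: 2:T, 3:T, 5:T, 6:T, 8:T. ✓
2: successors {4}; p there: 4:T. ✓
3: successors {7}; p there: 7:T. ✓
4: no successors, so □p holds vacuously. ✓
5: no successors, so □p holds vacuously. ✓
6: no successors, so □p holds vacuously. ✓
7: no successors, so □p holds vacuously. ✓
8: no successors, so □p holds vacuously. ✓

{1, 2, 3, 4, 5, 6, 7, 8}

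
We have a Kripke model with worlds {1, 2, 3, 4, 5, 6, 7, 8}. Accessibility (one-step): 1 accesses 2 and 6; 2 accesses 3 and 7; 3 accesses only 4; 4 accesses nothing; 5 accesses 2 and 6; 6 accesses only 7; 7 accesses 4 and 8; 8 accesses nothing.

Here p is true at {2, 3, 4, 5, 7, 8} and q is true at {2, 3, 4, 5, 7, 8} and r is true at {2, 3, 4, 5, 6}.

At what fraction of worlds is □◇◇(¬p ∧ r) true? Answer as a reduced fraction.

1/4

1: successors {2, 6}; ◇◇(¬p ∧ r) there: 2:F, 6:F. ✗
2: successors {3, 7}; ◇◇(¬p ∧ r) there: 3:F, 7:F. ✗
3: successors {4}; ◇◇(¬p ∧ r) there: 4:F. ✗
4: no successors, so □◇◇(¬p ∧ r) holds vacuously. ✓
5: successors {2, 6}; ◇◇(¬p ∧ r) there: 2:F, 6:F. ✗
6: successors {7}; ◇◇(¬p ∧ r) there: 7:F. ✗
7: successors {4, 8}; ◇◇(¬p ∧ r) there: 4:F, 8:F. ✗
8: no successors, so □◇◇(¬p ∧ r) holds vacuously. ✓
That's 2 of 8 worlds, so 2/8 = 1/4.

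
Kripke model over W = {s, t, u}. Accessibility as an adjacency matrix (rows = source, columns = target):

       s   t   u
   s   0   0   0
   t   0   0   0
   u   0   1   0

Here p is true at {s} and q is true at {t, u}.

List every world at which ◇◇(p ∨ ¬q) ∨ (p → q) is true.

{t, u}

s: ◇◇(p ∨ ¬q) is F, p → q is F. ✗
t: ◇◇(p ∨ ¬q) is F, p → q is T. ✓
u: ◇◇(p ∨ ¬q) is F, p → q is T. ✓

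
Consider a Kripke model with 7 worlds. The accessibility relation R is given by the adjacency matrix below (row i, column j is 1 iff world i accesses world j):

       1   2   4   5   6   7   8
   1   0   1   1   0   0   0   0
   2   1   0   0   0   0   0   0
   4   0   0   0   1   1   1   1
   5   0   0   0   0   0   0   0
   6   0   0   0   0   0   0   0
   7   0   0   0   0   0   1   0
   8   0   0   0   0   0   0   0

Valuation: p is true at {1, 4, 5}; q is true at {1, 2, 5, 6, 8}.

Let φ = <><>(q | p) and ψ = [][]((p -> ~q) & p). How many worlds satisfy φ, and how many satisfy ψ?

2 and 3

For <><>(q | p):
1: successors {2, 4}; <>(q | p) there: 2:T, 4:T. ✓
2: successors {1}; <>(q | p) there: 1:T. ✓
4: successors {5, 6, 7, 8}; <>(q | p) there: 5:F, 6:F, 7:F, 8:F. ✗
5: no successors, so <><>(q | p) fails. ✗
6: no successors, so <><>(q | p) fails. ✗
7: successors {7}; <>(q | p) there: 7:F. ✗
8: no successors, so <><>(q | p) fails. ✗
— 2 worlds.
For [][]((p -> ~q) & p):
1: successors {2, 4}; []((p -> ~q) & p) there: 2:F, 4:F. ✗
2: successors {1}; []((p -> ~q) & p) there: 1:F. ✗
4: successors {5, 6, 7, 8}; []((p -> ~q) & p) there: 5:T, 6:T, 7:F, 8:T. ✗
5: no successors, so [][]((p -> ~q) & p) holds vacuously. ✓
6: no successors, so [][]((p -> ~q) & p) holds vacuously. ✓
7: successors {7}; []((p -> ~q) & p) there: 7:F. ✗
8: no successors, so [][]((p -> ~q) & p) holds vacuously. ✓
— 3 worlds.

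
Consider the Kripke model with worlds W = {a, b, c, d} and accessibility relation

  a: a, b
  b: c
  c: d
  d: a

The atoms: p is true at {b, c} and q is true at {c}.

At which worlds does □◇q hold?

∅

a: successors {a, b}; ◇q there: a:F, b:T. ✗
b: successors {c}; ◇q there: c:F. ✗
c: successors {d}; ◇q there: d:F. ✗
d: successors {a}; ◇q there: a:F. ✗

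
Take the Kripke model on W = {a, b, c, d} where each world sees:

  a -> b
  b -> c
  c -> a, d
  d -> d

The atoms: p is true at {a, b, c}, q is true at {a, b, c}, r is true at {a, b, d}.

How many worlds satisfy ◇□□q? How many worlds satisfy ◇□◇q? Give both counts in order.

1 and 2

For ◇□□q:
a: successors {b}; □□q there: b:F. ✗
b: successors {c}; □□q there: c:F. ✗
c: successors {a, d}; □□q there: a:T, d:F. ✓
d: successors {d}; □□q there: d:F. ✗
— 1 world.
For ◇□◇q:
a: successors {b}; □◇q there: b:T. ✓
b: successors {c}; □◇q there: c:F. ✗
c: successors {a, d}; □◇q there: a:T, d:F. ✓
d: successors {d}; □◇q there: d:F. ✗
— 2 worlds.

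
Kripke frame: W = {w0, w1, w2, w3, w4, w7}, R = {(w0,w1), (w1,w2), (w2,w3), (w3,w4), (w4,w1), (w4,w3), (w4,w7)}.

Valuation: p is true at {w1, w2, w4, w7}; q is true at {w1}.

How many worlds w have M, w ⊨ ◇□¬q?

w0: successors {w1}; □¬q there: w1:T. ✓
w1: successors {w2}; □¬q there: w2:T. ✓
w2: successors {w3}; □¬q there: w3:T. ✓
w3: successors {w4}; □¬q there: w4:F. ✗
w4: successors {w1, w3, w7}; □¬q there: w1:T, w3:T, w7:T. ✓
w7: no successors, so ◇□¬q fails. ✗
Satisfying worlds: {w0, w1, w2, w4}.

4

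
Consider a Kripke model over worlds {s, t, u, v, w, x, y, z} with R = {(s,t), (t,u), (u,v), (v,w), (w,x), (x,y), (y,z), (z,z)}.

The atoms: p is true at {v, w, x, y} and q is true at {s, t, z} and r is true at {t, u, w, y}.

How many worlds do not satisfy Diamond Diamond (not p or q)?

s: successors {t}; Diamond (not p or q) there: t:T. ✓
t: successors {u}; Diamond (not p or q) there: u:F. ✗
u: successors {v}; Diamond (not p or q) there: v:F. ✗
v: successors {w}; Diamond (not p or q) there: w:F. ✗
w: successors {x}; Diamond (not p or q) there: x:F. ✗
x: successors {y}; Diamond (not p or q) there: y:T. ✓
y: successors {z}; Diamond (not p or q) there: z:T. ✓
z: successors {z}; Diamond (not p or q) there: z:T. ✓
Satisfying worlds: {s, x, y, z}.
So Diamond Diamond (not p or q) fails at the other 4 worlds.

4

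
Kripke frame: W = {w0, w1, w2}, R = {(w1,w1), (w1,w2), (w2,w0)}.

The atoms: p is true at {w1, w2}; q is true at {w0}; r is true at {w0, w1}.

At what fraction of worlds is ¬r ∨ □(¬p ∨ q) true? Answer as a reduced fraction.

2/3

w0: ¬r is F, □(¬p ∨ q) is T. ✓
w1: ¬r is F, □(¬p ∨ q) is F. ✗
w2: ¬r is T, □(¬p ∨ q) is T. ✓
That's 2 of 3 worlds, so 2/3.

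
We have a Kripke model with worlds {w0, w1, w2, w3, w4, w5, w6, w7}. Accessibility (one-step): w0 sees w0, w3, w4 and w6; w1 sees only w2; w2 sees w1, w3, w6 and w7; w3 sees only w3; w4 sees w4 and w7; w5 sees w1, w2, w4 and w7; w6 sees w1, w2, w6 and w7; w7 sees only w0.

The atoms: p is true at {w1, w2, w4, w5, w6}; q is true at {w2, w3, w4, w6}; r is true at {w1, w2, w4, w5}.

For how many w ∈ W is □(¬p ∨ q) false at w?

w0: successors {w0, w3, w4, w6}; ¬p ∨ q there: w0:T, w3:T, w4:T, w6:T. ✓
w1: successors {w2}; ¬p ∨ q there: w2:T. ✓
w2: successors {w1, w3, w6, w7}; ¬p ∨ q there: w1:F, w3:T, w6:T, w7:T. ✗
w3: successors {w3}; ¬p ∨ q there: w3:T. ✓
w4: successors {w4, w7}; ¬p ∨ q there: w4:T, w7:T. ✓
w5: successors {w1, w2, w4, w7}; ¬p ∨ q there: w1:F, w2:T, w4:T, w7:T. ✗
w6: successors {w1, w2, w6, w7}; ¬p ∨ q there: w1:F, w2:T, w6:T, w7:T. ✗
w7: successors {w0}; ¬p ∨ q there: w0:T. ✓
Satisfying worlds: {w0, w1, w3, w4, w7}.
So □(¬p ∨ q) fails at the other 3 worlds.

3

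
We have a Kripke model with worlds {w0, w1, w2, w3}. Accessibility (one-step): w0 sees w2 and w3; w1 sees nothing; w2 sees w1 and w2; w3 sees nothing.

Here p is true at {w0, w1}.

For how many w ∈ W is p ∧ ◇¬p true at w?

w0: p is T, ◇¬p is T. ✓
w1: p is T, ◇¬p is F. ✗
w2: p is F, ◇¬p is T. ✗
w3: p is F, ◇¬p is F. ✗
Satisfying worlds: {w0}.

1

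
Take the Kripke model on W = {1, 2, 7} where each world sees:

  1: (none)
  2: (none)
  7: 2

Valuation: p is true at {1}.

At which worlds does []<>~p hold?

1: no successors, so []<>~p holds vacuously. ✓
2: no successors, so []<>~p holds vacuously. ✓
7: successors {2}; <>~p there: 2:F. ✗

{1, 2}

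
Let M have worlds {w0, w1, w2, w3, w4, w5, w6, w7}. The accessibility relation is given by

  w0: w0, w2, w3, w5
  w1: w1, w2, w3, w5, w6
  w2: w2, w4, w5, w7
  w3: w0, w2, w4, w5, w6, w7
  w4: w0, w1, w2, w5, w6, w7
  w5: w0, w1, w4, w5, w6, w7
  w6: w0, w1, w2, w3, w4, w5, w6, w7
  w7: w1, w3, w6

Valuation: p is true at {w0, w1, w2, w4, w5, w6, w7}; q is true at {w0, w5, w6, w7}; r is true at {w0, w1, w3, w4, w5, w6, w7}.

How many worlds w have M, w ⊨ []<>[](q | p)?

w0: successors {w0, w2, w3, w5}; <>[](q | p) there: w0:T, w2:T, w3:T, w5:T. ✓
w1: successors {w1, w2, w3, w5, w6}; <>[](q | p) there: w1:T, w2:T, w3:T, w5:T, w6:T. ✓
w2: successors {w2, w4, w5, w7}; <>[](q | p) there: w2:T, w4:T, w5:T, w7:T. ✓
w3: successors {w0, w2, w4, w5, w6, w7}; <>[](q | p) there: w0:T, w2:T, w4:T, w5:T, w6:T, w7:T. ✓
w4: successors {w0, w1, w2, w5, w6, w7}; <>[](q | p) there: w0:T, w1:T, w2:T, w5:T, w6:T, w7:T. ✓
w5: successors {w0, w1, w4, w5, w6, w7}; <>[](q | p) there: w0:T, w1:T, w4:T, w5:T, w6:T, w7:T. ✓
w6: successors {w0, w1, w2, w3, w4, w5, w6, w7}; <>[](q | p) there: w0:T, w1:T, w2:T, w3:T, w4:T, w5:T, w6:T, w7:T. ✓
w7: successors {w1, w3, w6}; <>[](q | p) there: w1:T, w3:T, w6:T. ✓
Satisfying worlds: {w0, w1, w2, w3, w4, w5, w6, w7}.

8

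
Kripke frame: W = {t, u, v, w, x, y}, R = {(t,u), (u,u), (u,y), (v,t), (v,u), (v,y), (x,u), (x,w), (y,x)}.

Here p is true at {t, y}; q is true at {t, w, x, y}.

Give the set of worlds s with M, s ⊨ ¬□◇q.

{v, x}

t: □◇q is T. ✗
u: □◇q is T. ✗
v: □◇q is F. ✓
w: □◇q is T. ✗
x: □◇q is F. ✓
y: □◇q is T. ✗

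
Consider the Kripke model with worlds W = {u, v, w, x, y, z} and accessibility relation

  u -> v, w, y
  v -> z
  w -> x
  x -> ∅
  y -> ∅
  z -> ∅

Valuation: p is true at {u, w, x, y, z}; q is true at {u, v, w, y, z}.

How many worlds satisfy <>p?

u: successors {v, w, y}; p there: v:F, w:T, y:T. ✓
v: successors {z}; p there: z:T. ✓
w: successors {x}; p there: x:T. ✓
x: no successors, so <>p fails. ✗
y: no successors, so <>p fails. ✗
z: no successors, so <>p fails. ✗
Satisfying worlds: {u, v, w}.

3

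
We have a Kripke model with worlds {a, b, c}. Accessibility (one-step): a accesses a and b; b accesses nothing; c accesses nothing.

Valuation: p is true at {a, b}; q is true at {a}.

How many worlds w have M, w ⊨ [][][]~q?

2

a: successors {a, b}; [][]~q there: a:F, b:T. ✗
b: no successors, so [][][]~q holds vacuously. ✓
c: no successors, so [][][]~q holds vacuously. ✓
Satisfying worlds: {b, c}.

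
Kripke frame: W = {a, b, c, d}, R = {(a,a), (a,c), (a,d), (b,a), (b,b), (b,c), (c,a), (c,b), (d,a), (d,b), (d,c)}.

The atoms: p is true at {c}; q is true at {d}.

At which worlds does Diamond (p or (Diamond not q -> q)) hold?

a: successors {a, c, d}; p or (Diamond not q -> q) there: a:F, c:T, d:T. ✓
b: successors {a, b, c}; p or (Diamond not q -> q) there: a:F, b:F, c:T. ✓
c: successors {a, b}; p or (Diamond not q -> q) there: a:F, b:F. ✗
d: successors {a, b, c}; p or (Diamond not q -> q) there: a:F, b:F, c:T. ✓

{a, b, d}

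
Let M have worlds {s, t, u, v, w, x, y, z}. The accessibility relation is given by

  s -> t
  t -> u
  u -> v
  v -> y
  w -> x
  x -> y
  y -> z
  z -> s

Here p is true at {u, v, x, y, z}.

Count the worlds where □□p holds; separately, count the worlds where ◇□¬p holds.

6 and 2

For □□p:
s: successors {t}; □p there: t:T. ✓
t: successors {u}; □p there: u:T. ✓
u: successors {v}; □p there: v:T. ✓
v: successors {y}; □p there: y:T. ✓
w: successors {x}; □p there: x:T. ✓
x: successors {y}; □p there: y:T. ✓
y: successors {z}; □p there: z:F. ✗
z: successors {s}; □p there: s:F. ✗
— 6 worlds.
For ◇□¬p:
s: successors {t}; □¬p there: t:F. ✗
t: successors {u}; □¬p there: u:F. ✗
u: successors {v}; □¬p there: v:F. ✗
v: successors {y}; □¬p there: y:F. ✗
w: successors {x}; □¬p there: x:F. ✗
x: successors {y}; □¬p there: y:F. ✗
y: successors {z}; □¬p there: z:T. ✓
z: successors {s}; □¬p there: s:T. ✓
— 2 worlds.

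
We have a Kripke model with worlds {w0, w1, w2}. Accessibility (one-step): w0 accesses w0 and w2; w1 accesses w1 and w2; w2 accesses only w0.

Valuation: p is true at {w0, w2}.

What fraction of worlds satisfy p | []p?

w0: p is T, []p is T. ✓
w1: p is F, []p is F. ✗
w2: p is T, []p is T. ✓
That's 2 of 3 worlds, so 2/3.

2/3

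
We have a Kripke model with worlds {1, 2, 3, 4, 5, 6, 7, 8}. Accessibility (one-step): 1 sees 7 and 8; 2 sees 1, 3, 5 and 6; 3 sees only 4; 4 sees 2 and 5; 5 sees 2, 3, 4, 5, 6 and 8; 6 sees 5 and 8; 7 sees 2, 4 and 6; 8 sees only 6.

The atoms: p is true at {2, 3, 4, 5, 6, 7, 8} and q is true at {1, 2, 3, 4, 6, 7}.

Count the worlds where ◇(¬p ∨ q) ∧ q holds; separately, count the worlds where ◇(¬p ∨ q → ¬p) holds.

For ◇(¬p ∨ q) ∧ q:
1: ◇(¬p ∨ q) is T, q is T. ✓
2: ◇(¬p ∨ q) is T, q is T. ✓
3: ◇(¬p ∨ q) is T, q is T. ✓
4: ◇(¬p ∨ q) is T, q is T. ✓
5: ◇(¬p ∨ q) is T, q is F. ✗
6: ◇(¬p ∨ q) is F, q is T. ✗
7: ◇(¬p ∨ q) is T, q is T. ✓
8: ◇(¬p ∨ q) is T, q is F. ✗
— 5 worlds.
For ◇(¬p ∨ q → ¬p):
1: successors {7, 8}; ¬p ∨ q → ¬p there: 7:F, 8:T. ✓
2: successors {1, 3, 5, 6}; ¬p ∨ q → ¬p there: 1:T, 3:F, 5:T, 6:F. ✓
3: successors {4}; ¬p ∨ q → ¬p there: 4:F. ✗
4: successors {2, 5}; ¬p ∨ q → ¬p there: 2:F, 5:T. ✓
5: successors {2, 3, 4, 5, 6, 8}; ¬p ∨ q → ¬p there: 2:F, 3:F, 4:F, 5:T, 6:F, 8:T. ✓
6: successors {5, 8}; ¬p ∨ q → ¬p there: 5:T, 8:T. ✓
7: successors {2, 4, 6}; ¬p ∨ q → ¬p there: 2:F, 4:F, 6:F. ✗
8: successors {6}; ¬p ∨ q → ¬p there: 6:F. ✗
— 5 worlds.

5 and 5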